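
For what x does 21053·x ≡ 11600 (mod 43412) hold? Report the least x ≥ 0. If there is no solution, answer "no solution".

First find gcd(21053, 43412):
43412 = 2·21053 + 1306
21053 = 16·1306 + 157
1306 = 8·157 + 50
157 = 3·50 + 7
50 = 7·7 + 1
7 = 7·1 + 0
gcd = 1, so a unique solution mod 43412 exists.
Back-substitute for the Bézout coefficients:
1 = 50 − 7·7
1 = −7·157 + 22·50
1 = 22·1306 − 183·157
1 = −183·21053 + 2950·1306
1 = 2950·43412 − 6083·21053
So 21053·(-6083) ≡ 1 (mod 43412), giving 21053⁻¹ ≡ 37329.
x ≡ 21053⁻¹·11600 ≡ 37329·11600 ≡ 25112 (mod 43412).

25112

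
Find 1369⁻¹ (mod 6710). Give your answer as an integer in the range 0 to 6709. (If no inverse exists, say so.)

3529

Run Euclid on (6710, 1369):
6710 = 4×1369 + 1234
1369 = 1×1234 + 135
1234 = 9×135 + 19
135 = 7×19 + 2
19 = 9×2 + 1
2 = 2×1 + 0
The gcd is 1. Working backward:
1 = 19 − 9·2
1 = −9·135 + 64·19
1 = 64·1234 − 585·135
1 = −585·1369 + 649·1234
1 = 649·6710 − 3181·1369
So 1369·(-3181) ≡ 1 (mod 6710), and -3181 ≡ 3529 (mod 6710).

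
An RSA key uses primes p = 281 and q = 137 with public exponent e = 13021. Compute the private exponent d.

17781

φ(n) = (p−1)(q−1) = 280·136 = 38080.
Need d with 13021·d ≡ 1 (mod 38080). Apply the extended Euclidean algorithm:
38080 = 2*13021 + 12038
13021 = 1*12038 + 983
12038 = 12*983 + 242
983 = 4*242 + 15
242 = 16*15 + 2
15 = 7*2 + 1
2 = 2*1 + 0
Back-substitute:
1 = 15 − 7·2
1 = −7·242 + 113·15
1 = 113·983 − 459·242
1 = −459·12038 + 5621·983
1 = 5621·13021 − 6080·12038
1 = −6080·38080 + 17781·13021
So 13021·17781 ≡ 1 (mod 38080), hence d = 17781.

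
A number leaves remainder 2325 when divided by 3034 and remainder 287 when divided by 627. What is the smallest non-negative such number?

Write x = 2325 + 3034·k. Then 3034·k ≡ 287 − 2325 ≡ 470 (mod 627).
Need 3034⁻¹ mod 627. Extended Euclid on (627, 526):
627 = 1×526 + 101
526 = 5×101 + 21
101 = 4×21 + 17
21 = 1×17 + 4
17 = 4×4 + 1
4 = 4×1 + 0
Back-substitute:
1 = 17 − 4·4
1 = −4·21 + 5·17
1 = 5·101 − 24·21
1 = −24·526 + 125·101
1 = 125·627 − 149·526
3034⁻¹ ≡ 478 (mod 627), so k ≡ 478·470 ≡ 194 (mod 627).
x = 2325 + 3034·194 = 590921.

590921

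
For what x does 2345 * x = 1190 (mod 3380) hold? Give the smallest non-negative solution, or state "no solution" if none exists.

394

First find gcd(2345, 3380):
3380 = 1×2345 + 1035
2345 = 2×1035 + 275
1035 = 3×275 + 210
275 = 1×210 + 65
210 = 3×65 + 15
65 = 4×15 + 5
15 = 3×5 + 0
gcd = 5 and 5 | 1190, so solutions exist. Divide through by 5: 469x ≡ 238 (mod 676).
Now find 469⁻¹ mod 676:
676 = 1·469 + 207
469 = 2·207 + 55
207 = 3·55 + 42
55 = 1·42 + 13
42 = 3·13 + 3
13 = 4·3 + 1
3 = 3·1 + 0
Back-substitute:
1 = 13 − 4·3
1 = −4·42 + 13·13
1 = 13·55 − 17·42
1 = −17·207 + 64·55
1 = 64·469 − 145·207
1 = −145·676 + 209·469
So 469⁻¹ ≡ 209 (mod 676).
Then x ≡ 209·238 ≡ 394 (mod 676); the smallest non-negative solution is x = 394.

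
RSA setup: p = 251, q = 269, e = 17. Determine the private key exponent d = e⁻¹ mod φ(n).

φ(n) = (p−1)(q−1) = 250·268 = 67000.
Need d with 17·d ≡ 1 (mod 67000). Apply the extended Euclidean algorithm:
67000 = 3941×17 + 3
17 = 5×3 + 2
3 = 1×2 + 1
2 = 2×1 + 0
Back-substitute:
1 = 3 − 2
1 = −17 + 6·3
1 = 6·67000 − 23647·17
So 17·(-23647) ≡ 1 (mod 67000), hence d ≡ -23647 ≡ 43353 (mod 67000).

43353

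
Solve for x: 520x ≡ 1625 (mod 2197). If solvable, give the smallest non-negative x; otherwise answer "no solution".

151

First find gcd(520, 2197):
2197 = 4·520 + 117
520 = 4·117 + 52
117 = 2·52 + 13
52 = 4·13 + 0
gcd = 13 and 13 | 1625, so solutions exist. Divide through by 13: 40x ≡ 125 (mod 169).
Now find 40⁻¹ mod 169:
169 = 4×40 + 9
40 = 4×9 + 4
9 = 2×4 + 1
4 = 4×1 + 0
Back-substitute:
1 = 9 − 2·4
1 = −2·40 + 9·9
1 = 9·169 − 38·40
So 40·(-38) ≡ 1 (mod 169), i.e. 40⁻¹ ≡ 131.
Then x ≡ 131·125 ≡ 151 (mod 169); the smallest non-negative solution is x = 151.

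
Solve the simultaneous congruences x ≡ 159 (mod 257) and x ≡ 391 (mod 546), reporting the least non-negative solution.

31513

Write x = 159 + 257·k. Then 257·k ≡ 391 − 159 ≡ 232 (mod 546).
Need 257⁻¹ mod 546. Extended Euclid on (546, 257):
546 = 2*257 + 32
257 = 8*32 + 1
32 = 32*1 + 0
Back-substitute:
1 = 257 − 8·32
1 = −8·546 + 17·257
257⁻¹ ≡ 17 (mod 546), so k ≡ 17·232 ≡ 122 (mod 546).
x = 159 + 257·122 = 31513.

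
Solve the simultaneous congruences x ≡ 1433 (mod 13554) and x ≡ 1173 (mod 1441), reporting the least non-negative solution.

Write x = 1433 + 13554·k. Then 13554·k ≡ 1173 − 1433 ≡ 1181 (mod 1441).
Need 13554⁻¹ mod 1441. Extended Euclid on (1441, 585):
1441 = 2*585 + 271
585 = 2*271 + 43
271 = 6*43 + 13
43 = 3*13 + 4
13 = 3*4 + 1
4 = 4*1 + 0
Back-substitute:
1 = 13 − 3·4
1 = −3·43 + 10·13
1 = 10·271 − 63·43
1 = −63·585 + 136·271
1 = 136·1441 − 335·585
13554⁻¹ ≡ 1106 (mod 1441), so k ≡ 1106·1181 ≡ 640 (mod 1441).
x = 1433 + 13554·640 = 8675993.

8675993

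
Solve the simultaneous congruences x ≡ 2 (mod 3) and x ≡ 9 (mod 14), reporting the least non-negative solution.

23

Write x = 2 + 3·k. Then 3·k ≡ 9 − 2 ≡ 7 (mod 14).
Need 3⁻¹ mod 14. Extended Euclid on (14, 3):
14 = 4*3 + 2
3 = 1*2 + 1
2 = 2*1 + 0
Back-substitute:
1 = 3 − 2
1 = −14 + 5·3
3⁻¹ ≡ 5 (mod 14), so k ≡ 5·7 ≡ 7 (mod 14).
x = 2 + 3·7 = 23.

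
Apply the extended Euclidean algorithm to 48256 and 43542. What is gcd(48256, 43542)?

2

Repeated division:
48256 = 1*43542 + 4714
43542 = 9*4714 + 1116
4714 = 4*1116 + 250
1116 = 4*250 + 116
250 = 2*116 + 18
116 = 6*18 + 8
18 = 2*8 + 2
8 = 4*2 + 0
gcd(48256, 43542) = 2.
Express as a combination:
2 = 18 − 2·8
2 = −2·116 + 13·18
2 = 13·250 − 28·116
2 = −28·1116 + 125·250
2 = 125·4714 − 528·1116
2 = −528·43542 + 4877·4714
2 = 4877·48256 − 5405·43542
So 2 = (4877)·48256 + (-5405)·43542.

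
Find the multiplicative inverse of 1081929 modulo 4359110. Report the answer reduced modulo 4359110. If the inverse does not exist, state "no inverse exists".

833249

Extended Euclidean algorithm:
4359110 = 4×1081929 + 31394
1081929 = 34×31394 + 14533
31394 = 2×14533 + 2328
14533 = 6×2328 + 565
2328 = 4×565 + 68
565 = 8×68 + 21
68 = 3×21 + 5
21 = 4×5 + 1
5 = 5×1 + 0
The gcd is 1. Working backward:
1 = 21 − 4·5
1 = −4·68 + 13·21
1 = 13·565 − 108·68
1 = −108·2328 + 445·565
1 = 445·14533 − 2778·2328
1 = −2778·31394 + 6001·14533
1 = 6001·1081929 − 206812·31394
1 = −206812·4359110 + 833249·1081929
So 1081929·833249 ≡ 1 (mod 4359110).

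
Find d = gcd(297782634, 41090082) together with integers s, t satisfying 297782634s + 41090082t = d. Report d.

Euclidean algorithm:
297782634 = 7·41090082 + 10152060
41090082 = 4·10152060 + 481842
10152060 = 21·481842 + 33378
481842 = 14·33378 + 14550
33378 = 2·14550 + 4278
14550 = 3·4278 + 1716
4278 = 2·1716 + 846
1716 = 2·846 + 24
846 = 35·24 + 6
24 = 4·6 + 0
gcd(297782634, 41090082) = 6.
Back-substituting:
6 = 846 − 35·24
6 = −35·1716 + 71·846
6 = 71·4278 − 177·1716
6 = −177·14550 + 602·4278
6 = 602·33378 − 1381·14550
6 = −1381·481842 + 19936·33378
6 = 19936·10152060 − 420037·481842
6 = −420037·41090082 + 1700084·10152060
6 = 1700084·297782634 − 12320625·41090082
So 6 = (1700084)·297782634 + (-12320625)·41090082.

6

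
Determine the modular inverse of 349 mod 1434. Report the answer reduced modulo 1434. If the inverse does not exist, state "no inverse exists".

415

Extended Euclidean algorithm:
1434 = 4·349 + 38
349 = 9·38 + 7
38 = 5·7 + 3
7 = 2·3 + 1
3 = 3·1 + 0
The gcd is 1. Working backward:
1 = 7 − 2·3
1 = −2·38 + 11·7
1 = 11·349 − 101·38
1 = −101·1434 + 415·349
So 349·415 ≡ 1 (mod 1434).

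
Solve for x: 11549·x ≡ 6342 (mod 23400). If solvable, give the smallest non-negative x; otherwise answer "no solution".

First find gcd(11549, 23400):
23400 = 2×11549 + 302
11549 = 38×302 + 73
302 = 4×73 + 10
73 = 7×10 + 3
10 = 3×3 + 1
3 = 3×1 + 0
gcd = 1, so a unique solution mod 23400 exists.
Back-substitute for the Bézout coefficients:
1 = 10 − 3·3
1 = −3·73 + 22·10
1 = 22·302 − 91·73
1 = −91·11549 + 3480·302
1 = 3480·23400 − 7051·11549
So 11549·(-7051) ≡ 1 (mod 23400), giving 11549⁻¹ ≡ 16349.
x ≡ 11549⁻¹·6342 ≡ 16349·6342 ≡ 23358 (mod 23400).

23358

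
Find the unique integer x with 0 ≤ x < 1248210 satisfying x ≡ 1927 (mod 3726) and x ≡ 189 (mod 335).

270199

Write x = 1927 + 3726·k. Then 3726·k ≡ 189 − 1927 ≡ 272 (mod 335).
Need 3726⁻¹ mod 335. Extended Euclid on (335, 41):
335 = 8*41 + 7
41 = 5*7 + 6
7 = 1*6 + 1
6 = 6*1 + 0
Back-substitute:
1 = 7 − 6
1 = −41 + 6·7
1 = 6·335 − 49·41
3726⁻¹ ≡ 286 (mod 335), so k ≡ 286·272 ≡ 72 (mod 335).
x = 1927 + 3726·72 = 270199.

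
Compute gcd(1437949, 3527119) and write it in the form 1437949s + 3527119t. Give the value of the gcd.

1

Euclidean algorithm:
3527119 = 2·1437949 + 651221
1437949 = 2·651221 + 135507
651221 = 4·135507 + 109193
135507 = 1·109193 + 26314
109193 = 4·26314 + 3937
26314 = 6·3937 + 2692
3937 = 1·2692 + 1245
2692 = 2·1245 + 202
1245 = 6·202 + 33
202 = 6·33 + 4
33 = 8·4 + 1
4 = 4·1 + 0
gcd(1437949, 3527119) = 1.
Working backward:
1 = 33 − 8·4
1 = −8·202 + 49·33
1 = 49·1245 − 302·202
1 = −302·2692 + 653·1245
1 = 653·3937 − 955·2692
1 = −955·26314 + 6383·3937
1 = 6383·109193 − 26487·26314
1 = −26487·135507 + 32870·109193
1 = 32870·651221 − 157967·135507
1 = −157967·1437949 + 348804·651221
1 = 348804·3527119 − 855575·1437949
So 1 = (348804)·3527119 + (-855575)·1437949.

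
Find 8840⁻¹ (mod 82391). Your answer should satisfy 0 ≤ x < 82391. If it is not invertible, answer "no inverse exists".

gcd(82391, 8840) by repeated division:
82391 = 9·8840 + 2831
8840 = 3·2831 + 347
2831 = 8·347 + 55
347 = 6·55 + 17
55 = 3·17 + 4
17 = 4·4 + 1
4 = 4·1 + 0
The gcd is 1. Working backward:
1 = 17 − 4·4
1 = −4·55 + 13·17
1 = 13·347 − 82·55
1 = −82·2831 + 669·347
1 = 669·8840 − 2089·2831
1 = −2089·82391 + 19470·8840
So 8840·19470 ≡ 1 (mod 82391).

19470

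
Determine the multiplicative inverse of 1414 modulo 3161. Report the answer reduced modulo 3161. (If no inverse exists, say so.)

Apply the Euclidean algorithm to 3161 and 1414:
3161 = 2·1414 + 333
1414 = 4·333 + 82
333 = 4·82 + 5
82 = 16·5 + 2
5 = 2·2 + 1
2 = 2·1 + 0
The gcd is 1. Working backward:
1 = 5 − 2·2
1 = −2·82 + 33·5
1 = 33·333 − 134·82
1 = −134·1414 + 569·333
1 = 569·3161 − 1272·1414
Thus 1414·(-1272) ≡ 1 (mod 3161); reducing, -1272 mod 3161 = 1889.

1889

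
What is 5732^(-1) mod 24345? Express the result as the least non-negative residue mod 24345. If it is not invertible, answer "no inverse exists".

2663

Extended Euclidean algorithm:
24345 = 4*5732 + 1417
5732 = 4*1417 + 64
1417 = 22*64 + 9
64 = 7*9 + 1
9 = 9*1 + 0
The gcd is 1. Working backward:
1 = 64 − 7·9
1 = −7·1417 + 155·64
1 = 155·5732 − 627·1417
1 = −627·24345 + 2663·5732
So 5732·2663 ≡ 1 (mod 24345).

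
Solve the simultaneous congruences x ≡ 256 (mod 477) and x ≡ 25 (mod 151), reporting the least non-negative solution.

22675

Write x = 256 + 477·k. Then 477·k ≡ 25 − 256 ≡ 71 (mod 151).
Need 477⁻¹ mod 151. Extended Euclid on (151, 24):
151 = 6×24 + 7
24 = 3×7 + 3
7 = 2×3 + 1
3 = 3×1 + 0
Back-substitute:
1 = 7 − 2·3
1 = −2·24 + 7·7
1 = 7·151 − 44·24
477⁻¹ ≡ 107 (mod 151), so k ≡ 107·71 ≡ 47 (mod 151).
x = 256 + 477·47 = 22675.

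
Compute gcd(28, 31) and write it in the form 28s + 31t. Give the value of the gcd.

1

Apply Euclid's algorithm to 31 and 28:
31 = 1×28 + 3
28 = 9×3 + 1
3 = 3×1 + 0
gcd(28, 31) = 1.
Express as a combination:
1 = 28 − 9·3
1 = −9·31 + 10·28
So 1 = (-9)·31 + (10)·28.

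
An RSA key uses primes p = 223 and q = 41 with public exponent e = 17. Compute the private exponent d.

φ(n) = (p−1)(q−1) = 222·40 = 8880.
Need d with 17·d ≡ 1 (mod 8880). Apply the extended Euclidean algorithm:
8880 = 522×17 + 6
17 = 2×6 + 5
6 = 1×5 + 1
5 = 5×1 + 0
Back-substitute:
1 = 6 − 5
1 = −17 + 3·6
1 = 3·8880 − 1567·17
So 17·(-1567) ≡ 1 (mod 8880), hence d ≡ -1567 ≡ 7313 (mod 8880).

7313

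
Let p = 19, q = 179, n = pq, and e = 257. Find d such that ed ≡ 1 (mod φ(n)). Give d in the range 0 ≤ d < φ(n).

φ(n) = (p−1)(q−1) = 18·178 = 3204.
Need d with 257·d ≡ 1 (mod 3204). Apply the extended Euclidean algorithm:
3204 = 12×257 + 120
257 = 2×120 + 17
120 = 7×17 + 1
17 = 17×1 + 0
Back-substitute:
1 = 120 − 7·17
1 = −7·257 + 15·120
1 = 15·3204 − 187·257
So 257·(-187) ≡ 1 (mod 3204), hence d ≡ -187 ≡ 3017 (mod 3204).

3017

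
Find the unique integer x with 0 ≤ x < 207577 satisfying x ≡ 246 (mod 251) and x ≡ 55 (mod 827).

Write x = 246 + 251·k. Then 251·k ≡ 55 − 246 ≡ 636 (mod 827).
Need 251⁻¹ mod 827. Extended Euclid on (827, 251):
827 = 3·251 + 74
251 = 3·74 + 29
74 = 2·29 + 16
29 = 1·16 + 13
16 = 1·13 + 3
13 = 4·3 + 1
3 = 3·1 + 0
Back-substitute:
1 = 13 − 4·3
1 = −4·16 + 5·13
1 = 5·29 − 9·16
1 = −9·74 + 23·29
1 = 23·251 − 78·74
1 = −78·827 + 257·251
251⁻¹ ≡ 257 (mod 827), so k ≡ 257·636 ≡ 533 (mod 827).
x = 246 + 251·533 = 134029.

134029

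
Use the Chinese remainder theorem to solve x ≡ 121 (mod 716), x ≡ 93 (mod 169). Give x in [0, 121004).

Write x = 121 + 716·k. Then 716·k ≡ 93 − 121 ≡ 141 (mod 169).
Need 716⁻¹ mod 169. Extended Euclid on (169, 40):
169 = 4·40 + 9
40 = 4·9 + 4
9 = 2·4 + 1
4 = 4·1 + 0
Back-substitute:
1 = 9 − 2·4
1 = −2·40 + 9·9
1 = 9·169 − 38·40
716⁻¹ ≡ 131 (mod 169), so k ≡ 131·141 ≡ 50 (mod 169).
x = 121 + 716·50 = 35921.

35921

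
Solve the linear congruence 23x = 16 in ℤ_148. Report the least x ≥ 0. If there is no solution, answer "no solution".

20

First find gcd(23, 148):
148 = 6·23 + 10
23 = 2·10 + 3
10 = 3·3 + 1
3 = 3·1 + 0
gcd = 1, so a unique solution mod 148 exists.
Back-substitute for the Bézout coefficients:
1 = 10 − 3·3
1 = −3·23 + 7·10
1 = 7·148 − 45·23
So 23·(-45) ≡ 1 (mod 148), giving 23⁻¹ ≡ 103.
x ≡ 23⁻¹·16 ≡ 103·16 ≡ 20 (mod 148).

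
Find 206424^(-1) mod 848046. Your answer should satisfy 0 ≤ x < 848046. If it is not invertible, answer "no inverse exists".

no inverse exists

Euclidean algorithm on 848046, 206424:
848046 = 4×206424 + 22350
206424 = 9×22350 + 5274
22350 = 4×5274 + 1254
5274 = 4×1254 + 258
1254 = 4×258 + 222
258 = 1×222 + 36
222 = 6×36 + 6
36 = 6×6 + 0
The gcd is 6, not 1, hence no inverse exists.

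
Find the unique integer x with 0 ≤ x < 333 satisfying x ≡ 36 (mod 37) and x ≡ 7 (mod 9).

295

Write x = 36 + 37·k. Then 37·k ≡ 7 − 36 ≡ 7 (mod 9).
Need 37⁻¹ mod 9. Extended Euclid on (9, 1):
9 = 9×1 + 0
37⁻¹ ≡ 1 (mod 9), so k ≡ 1·7 ≡ 7 (mod 9).
x = 36 + 37·7 = 295.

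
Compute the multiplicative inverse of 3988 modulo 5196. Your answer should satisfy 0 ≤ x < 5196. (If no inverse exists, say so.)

Compute gcd(3988, 5196):
5196 = 1·3988 + 1208
3988 = 3·1208 + 364
1208 = 3·364 + 116
364 = 3·116 + 16
116 = 7·16 + 4
16 = 4·4 + 0
gcd(3988, 5196) = 4 ≠ 1, so 3988 has no multiplicative inverse modulo 5196.

no inverse exists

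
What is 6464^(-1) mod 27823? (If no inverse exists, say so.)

Run Euclid on (27823, 6464):
27823 = 4·6464 + 1967
6464 = 3·1967 + 563
1967 = 3·563 + 278
563 = 2·278 + 7
278 = 39·7 + 5
7 = 1·5 + 2
5 = 2·2 + 1
2 = 2·1 + 0
gcd = 1, so the inverse exists. Back-substitute:
1 = 5 − 2·2
1 = −2·7 + 3·5
1 = 3·278 − 119·7
1 = −119·563 + 241·278
1 = 241·1967 − 842·563
1 = −842·6464 + 2767·1967
1 = 2767·27823 − 11910·6464
So 6464·(-11910) ≡ 1 (mod 27823), and -11910 ≡ 15913 (mod 27823).

15913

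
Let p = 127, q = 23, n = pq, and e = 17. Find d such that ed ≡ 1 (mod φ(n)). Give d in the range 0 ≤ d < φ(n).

2609

φ(n) = (p−1)(q−1) = 126·22 = 2772.
Need d with 17·d ≡ 1 (mod 2772). Apply the extended Euclidean algorithm:
2772 = 163·17 + 1
17 = 17·1 + 0
Back-substitute:
1 = 2772 − 163·17
So 17·(-163) ≡ 1 (mod 2772), hence d ≡ -163 ≡ 2609 (mod 2772).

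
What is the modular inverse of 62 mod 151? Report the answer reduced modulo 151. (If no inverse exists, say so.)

Run Euclid on (151, 62):
151 = 2×62 + 27
62 = 2×27 + 8
27 = 3×8 + 3
8 = 2×3 + 2
3 = 1×2 + 1
2 = 2×1 + 0
gcd = 1, so the inverse exists. Back-substitute:
1 = 3 − 2
1 = −8 + 3·3
1 = 3·27 − 10·8
1 = −10·62 + 23·27
1 = 23·151 − 56·62
Hence 62⁻¹ ≡ -56 ≡ 95 (mod 151).

95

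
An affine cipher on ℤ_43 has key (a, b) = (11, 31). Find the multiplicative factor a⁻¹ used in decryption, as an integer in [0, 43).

Apply the Euclidean algorithm to 43 and 11:
43 = 3×11 + 10
11 = 1×10 + 1
10 = 10×1 + 0
Since gcd(11, 43) = 1, back-substitute to write 1 as a combination:
1 = 11 − 10
1 = −43 + 4·11
So 11·4 ≡ 1 (mod 43).

4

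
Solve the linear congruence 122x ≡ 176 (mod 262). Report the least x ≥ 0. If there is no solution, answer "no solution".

First find gcd(122, 262):
262 = 2×122 + 18
122 = 6×18 + 14
18 = 1×14 + 4
14 = 3×4 + 2
4 = 2×2 + 0
gcd = 2 and 2 | 176, so solutions exist. Divide through by 2: 61x ≡ 88 (mod 131).
Now find 61⁻¹ mod 131:
131 = 2*61 + 9
61 = 6*9 + 7
9 = 1*7 + 2
7 = 3*2 + 1
2 = 2*1 + 0
Back-substitute:
1 = 7 − 3·2
1 = −3·9 + 4·7
1 = 4·61 − 27·9
1 = −27·131 + 58·61
So 61⁻¹ ≡ 58 (mod 131).
Then x ≡ 58·88 ≡ 126 (mod 131); the smallest non-negative solution is x = 126.

126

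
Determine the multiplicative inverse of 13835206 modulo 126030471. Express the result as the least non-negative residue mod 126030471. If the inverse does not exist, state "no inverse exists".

Compute gcd(13835206, 126030471):
126030471 = 9·13835206 + 1513617
13835206 = 9·1513617 + 212653
1513617 = 7·212653 + 25046
212653 = 8·25046 + 12285
25046 = 2·12285 + 476
12285 = 25·476 + 385
476 = 1·385 + 91
385 = 4·91 + 21
91 = 4·21 + 7
21 = 3·7 + 0
The gcd is 7, not 1, hence no inverse exists.

no inverse exists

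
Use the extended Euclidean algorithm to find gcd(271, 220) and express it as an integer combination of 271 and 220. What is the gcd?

1

Apply Euclid's algorithm to 271 and 220:
271 = 1×220 + 51
220 = 4×51 + 16
51 = 3×16 + 3
16 = 5×3 + 1
3 = 3×1 + 0
gcd(271, 220) = 1.
Back-substituting:
1 = 16 − 5·3
1 = −5·51 + 16·16
1 = 16·220 − 69·51
1 = −69·271 + 85·220
So 1 = (-69)·271 + (85)·220.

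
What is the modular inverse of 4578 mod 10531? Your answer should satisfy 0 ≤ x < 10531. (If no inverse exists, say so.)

Extended Euclidean algorithm:
10531 = 2·4578 + 1375
4578 = 3·1375 + 453
1375 = 3·453 + 16
453 = 28·16 + 5
16 = 3·5 + 1
5 = 5·1 + 0
Since gcd(4578, 10531) = 1, back-substitute to write 1 as a combination:
1 = 16 − 3·5
1 = −3·453 + 85·16
1 = 85·1375 − 258·453
1 = −258·4578 + 859·1375
1 = 859·10531 − 1976·4578
So 4578·(-1976) ≡ 1 (mod 10531), and -1976 ≡ 8555 (mod 10531).

8555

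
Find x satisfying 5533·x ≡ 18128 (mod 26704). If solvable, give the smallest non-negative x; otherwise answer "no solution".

13488

First find gcd(5533, 26704):
26704 = 4·5533 + 4572
5533 = 1·4572 + 961
4572 = 4·961 + 728
961 = 1·728 + 233
728 = 3·233 + 29
233 = 8·29 + 1
29 = 29·1 + 0
gcd = 1, so a unique solution mod 26704 exists.
Back-substitute for the Bézout coefficients:
1 = 233 − 8·29
1 = −8·728 + 25·233
1 = 25·961 − 33·728
1 = −33·4572 + 157·961
1 = 157·5533 − 190·4572
1 = −190·26704 + 917·5533
So 5533·(917) ≡ 1 (mod 26704), giving 5533⁻¹ ≡ 917.
x ≡ 5533⁻¹·18128 ≡ 917·18128 ≡ 13488 (mod 26704).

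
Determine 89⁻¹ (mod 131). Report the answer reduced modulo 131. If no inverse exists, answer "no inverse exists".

53

Extended Euclidean algorithm:
131 = 1×89 + 42
89 = 2×42 + 5
42 = 8×5 + 2
5 = 2×2 + 1
2 = 2×1 + 0
Since gcd(89, 131) = 1, back-substitute to write 1 as a combination:
1 = 5 − 2·2
1 = −2·42 + 17·5
1 = 17·89 − 36·42
1 = −36·131 + 53·89
So 89·53 ≡ 1 (mod 131).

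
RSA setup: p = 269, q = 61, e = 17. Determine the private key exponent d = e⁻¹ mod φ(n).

8513

φ(n) = (p−1)(q−1) = 268·60 = 16080.
Need d with 17·d ≡ 1 (mod 16080). Apply the extended Euclidean algorithm:
16080 = 945*17 + 15
17 = 1*15 + 2
15 = 7*2 + 1
2 = 2*1 + 0
Back-substitute:
1 = 15 − 7·2
1 = −7·17 + 8·15
1 = 8·16080 − 7567·17
So 17·(-7567) ≡ 1 (mod 16080), hence d ≡ -7567 ≡ 8513 (mod 16080).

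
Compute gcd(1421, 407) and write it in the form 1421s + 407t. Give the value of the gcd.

Apply Euclid's algorithm to 1421 and 407:
1421 = 3*407 + 200
407 = 2*200 + 7
200 = 28*7 + 4
7 = 1*4 + 3
4 = 1*3 + 1
3 = 3*1 + 0
gcd(1421, 407) = 1.
Working backward:
1 = 4 − 3
1 = −7 + 2·4
1 = 2·200 − 57·7
1 = −57·407 + 116·200
1 = 116·1421 − 405·407
So 1 = (116)·1421 + (-405)·407.

1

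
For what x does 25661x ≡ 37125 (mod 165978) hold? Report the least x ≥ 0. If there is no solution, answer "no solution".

67923

First find gcd(25661, 165978):
165978 = 6·25661 + 12012
25661 = 2·12012 + 1637
12012 = 7·1637 + 553
1637 = 2·553 + 531
553 = 1·531 + 22
531 = 24·22 + 3
22 = 7·3 + 1
3 = 3·1 + 0
gcd = 1, so a unique solution mod 165978 exists.
Back-substitute for the Bézout coefficients:
1 = 22 − 7·3
1 = −7·531 + 169·22
1 = 169·553 − 176·531
1 = −176·1637 + 521·553
1 = 521·12012 − 3823·1637
1 = −3823·25661 + 8167·12012
1 = 8167·165978 − 52825·25661
So 25661·(-52825) ≡ 1 (mod 165978), giving 25661⁻¹ ≡ 113153.
x ≡ 25661⁻¹·37125 ≡ 113153·37125 ≡ 67923 (mod 165978).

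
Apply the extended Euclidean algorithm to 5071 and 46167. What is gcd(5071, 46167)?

Repeated division:
46167 = 9×5071 + 528
5071 = 9×528 + 319
528 = 1×319 + 209
319 = 1×209 + 110
209 = 1×110 + 99
110 = 1×99 + 11
99 = 9×11 + 0
gcd(5071, 46167) = 11.
Working backward:
11 = 110 − 99
11 = −209 + 2·110
11 = 2·319 − 3·209
11 = −3·528 + 5·319
11 = 5·5071 − 48·528
11 = −48·46167 + 437·5071
So 11 = (-48)·46167 + (437)·5071.

11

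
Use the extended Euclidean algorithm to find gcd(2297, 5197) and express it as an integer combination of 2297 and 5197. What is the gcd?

Euclidean algorithm:
5197 = 2·2297 + 603
2297 = 3·603 + 488
603 = 1·488 + 115
488 = 4·115 + 28
115 = 4·28 + 3
28 = 9·3 + 1
3 = 3·1 + 0
gcd(2297, 5197) = 1.
Express as a combination:
1 = 28 − 9·3
1 = −9·115 + 37·28
1 = 37·488 − 157·115
1 = −157·603 + 194·488
1 = 194·2297 − 739·603
1 = −739·5197 + 1672·2297
So 1 = (-739)·5197 + (1672)·2297.

1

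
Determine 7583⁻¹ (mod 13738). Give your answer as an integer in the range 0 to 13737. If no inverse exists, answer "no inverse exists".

Run Euclid on (13738, 7583):
13738 = 1·7583 + 6155
7583 = 1·6155 + 1428
6155 = 4·1428 + 443
1428 = 3·443 + 99
443 = 4·99 + 47
99 = 2·47 + 5
47 = 9·5 + 2
5 = 2·2 + 1
2 = 2·1 + 0
gcd = 1, so the inverse exists. Back-substitute:
1 = 5 − 2·2
1 = −2·47 + 19·5
1 = 19·99 − 40·47
1 = −40·443 + 179·99
1 = 179·1428 − 577·443
1 = −577·6155 + 2487·1428
1 = 2487·7583 − 3064·6155
1 = −3064·13738 + 5551·7583
So 7583·5551 ≡ 1 (mod 13738).

5551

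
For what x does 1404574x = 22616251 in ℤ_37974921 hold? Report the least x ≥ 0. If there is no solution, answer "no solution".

First find gcd(1404574, 37974921):
37974921 = 27×1404574 + 51423
1404574 = 27×51423 + 16153
51423 = 3×16153 + 2964
16153 = 5×2964 + 1333
2964 = 2×1333 + 298
1333 = 4×298 + 141
298 = 2×141 + 16
141 = 8×16 + 13
16 = 1×13 + 3
13 = 4×3 + 1
3 = 3×1 + 0
gcd = 1, so a unique solution mod 37974921 exists.
Back-substitute for the Bézout coefficients:
1 = 13 − 4·3
1 = −4·16 + 5·13
1 = 5·141 − 44·16
1 = −44·298 + 93·141
1 = 93·1333 − 416·298
1 = −416·2964 + 925·1333
1 = 925·16153 − 5041·2964
1 = −5041·51423 + 16048·16153
1 = 16048·1404574 − 438337·51423
1 = −438337·37974921 + 11851147·1404574
So 1404574·(11851147) ≡ 1 (mod 37974921), giving 1404574⁻¹ ≡ 11851147.
x ≡ 1404574⁻¹·22616251 ≡ 11851147·22616251 ≡ 3775057 (mod 37974921).

3775057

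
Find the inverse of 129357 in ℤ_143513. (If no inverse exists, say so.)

Extended Euclidean algorithm:
143513 = 1×129357 + 14156
129357 = 9×14156 + 1953
14156 = 7×1953 + 485
1953 = 4×485 + 13
485 = 37×13 + 4
13 = 3×4 + 1
4 = 4×1 + 0
The gcd is 1. Working backward:
1 = 13 − 3·4
1 = −3·485 + 112·13
1 = 112·1953 − 451·485
1 = −451·14156 + 3269·1953
1 = 3269·129357 − 29872·14156
1 = −29872·143513 + 33141·129357
So 129357·33141 ≡ 1 (mod 143513).

33141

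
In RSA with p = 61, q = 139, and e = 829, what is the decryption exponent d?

829

φ(n) = (p−1)(q−1) = 60·138 = 8280.
Need d with 829·d ≡ 1 (mod 8280). Apply the extended Euclidean algorithm:
8280 = 9*829 + 819
829 = 1*819 + 10
819 = 81*10 + 9
10 = 1*9 + 1
9 = 9*1 + 0
Back-substitute:
1 = 10 − 9
1 = −819 + 82·10
1 = 82·829 − 83·819
1 = −83·8280 + 829·829
So 829·829 ≡ 1 (mod 8280), hence d = 829.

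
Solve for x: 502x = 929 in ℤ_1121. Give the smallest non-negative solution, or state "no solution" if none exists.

147

First find gcd(502, 1121):
1121 = 2*502 + 117
502 = 4*117 + 34
117 = 3*34 + 15
34 = 2*15 + 4
15 = 3*4 + 3
4 = 1*3 + 1
3 = 3*1 + 0
gcd = 1, so a unique solution mod 1121 exists.
Back-substitute for the Bézout coefficients:
1 = 4 − 3
1 = −15 + 4·4
1 = 4·34 − 9·15
1 = −9·117 + 31·34
1 = 31·502 − 133·117
1 = −133·1121 + 297·502
So 502·(297) ≡ 1 (mod 1121), giving 502⁻¹ ≡ 297.
x ≡ 502⁻¹·929 ≡ 297·929 ≡ 147 (mod 1121).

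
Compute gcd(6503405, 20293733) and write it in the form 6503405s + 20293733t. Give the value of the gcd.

1

Repeated division:
20293733 = 3*6503405 + 783518
6503405 = 8*783518 + 235261
783518 = 3*235261 + 77735
235261 = 3*77735 + 2056
77735 = 37*2056 + 1663
2056 = 1*1663 + 393
1663 = 4*393 + 91
393 = 4*91 + 29
91 = 3*29 + 4
29 = 7*4 + 1
4 = 4*1 + 0
gcd(6503405, 20293733) = 1.
Back-substituting:
1 = 29 − 7·4
1 = −7·91 + 22·29
1 = 22·393 − 95·91
1 = −95·1663 + 402·393
1 = 402·2056 − 497·1663
1 = −497·77735 + 18791·2056
1 = 18791·235261 − 56870·77735
1 = −56870·783518 + 189401·235261
1 = 189401·6503405 − 1572078·783518
1 = −1572078·20293733 + 4905635·6503405
So 1 = (-1572078)·20293733 + (4905635)·6503405.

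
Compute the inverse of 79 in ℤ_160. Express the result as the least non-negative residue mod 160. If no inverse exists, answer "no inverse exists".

gcd(160, 79) by repeated division:
160 = 2·79 + 2
79 = 39·2 + 1
2 = 2·1 + 0
gcd = 1, so the inverse exists. Back-substitute:
1 = 79 − 39·2
1 = −39·160 + 79·79
So 79·79 ≡ 1 (mod 160).

79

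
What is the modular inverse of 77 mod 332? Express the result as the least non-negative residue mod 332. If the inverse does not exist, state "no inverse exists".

gcd(332, 77) by repeated division:
332 = 4×77 + 24
77 = 3×24 + 5
24 = 4×5 + 4
5 = 1×4 + 1
4 = 4×1 + 0
The gcd is 1. Working backward:
1 = 5 − 4
1 = −24 + 5·5
1 = 5·77 − 16·24
1 = −16·332 + 69·77
So 77·69 ≡ 1 (mod 332).

69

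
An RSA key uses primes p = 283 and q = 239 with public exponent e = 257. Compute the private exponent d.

φ(n) = (p−1)(q−1) = 282·238 = 67116.
Need d with 257·d ≡ 1 (mod 67116). Apply the extended Euclidean algorithm:
67116 = 261*257 + 39
257 = 6*39 + 23
39 = 1*23 + 16
23 = 1*16 + 7
16 = 2*7 + 2
7 = 3*2 + 1
2 = 2*1 + 0
Back-substitute:
1 = 7 − 3·2
1 = −3·16 + 7·7
1 = 7·23 − 10·16
1 = −10·39 + 17·23
1 = 17·257 − 112·39
1 = −112·67116 + 29249·257
So 257·29249 ≡ 1 (mod 67116), hence d = 29249.

29249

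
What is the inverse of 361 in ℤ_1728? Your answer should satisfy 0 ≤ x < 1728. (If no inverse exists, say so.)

1369

Apply the Euclidean algorithm to 1728 and 361:
1728 = 4×361 + 284
361 = 1×284 + 77
284 = 3×77 + 53
77 = 1×53 + 24
53 = 2×24 + 5
24 = 4×5 + 4
5 = 1×4 + 1
4 = 4×1 + 0
gcd = 1, so the inverse exists. Back-substitute:
1 = 5 − 4
1 = −24 + 5·5
1 = 5·53 − 11·24
1 = −11·77 + 16·53
1 = 16·284 − 59·77
1 = −59·361 + 75·284
1 = 75·1728 − 359·361
Hence 361⁻¹ ≡ -359 ≡ 1369 (mod 1728).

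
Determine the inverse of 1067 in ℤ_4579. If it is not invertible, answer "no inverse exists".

2768

Run Euclid on (4579, 1067):
4579 = 4·1067 + 311
1067 = 3·311 + 134
311 = 2·134 + 43
134 = 3·43 + 5
43 = 8·5 + 3
5 = 1·3 + 2
3 = 1·2 + 1
2 = 2·1 + 0
Since gcd(1067, 4579) = 1, back-substitute to write 1 as a combination:
1 = 3 − 2
1 = −5 + 2·3
1 = 2·43 − 17·5
1 = −17·134 + 53·43
1 = 53·311 − 123·134
1 = −123·1067 + 422·311
1 = 422·4579 − 1811·1067
Thus 1067·(-1811) ≡ 1 (mod 4579); reducing, -1811 mod 4579 = 2768.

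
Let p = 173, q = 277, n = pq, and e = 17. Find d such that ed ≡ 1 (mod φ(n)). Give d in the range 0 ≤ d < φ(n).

5585

φ(n) = (p−1)(q−1) = 172·276 = 47472.
Need d with 17·d ≡ 1 (mod 47472). Apply the extended Euclidean algorithm:
47472 = 2792*17 + 8
17 = 2*8 + 1
8 = 8*1 + 0
Back-substitute:
1 = 17 − 2·8
1 = −2·47472 + 5585·17
So 17·5585 ≡ 1 (mod 47472), hence d = 5585.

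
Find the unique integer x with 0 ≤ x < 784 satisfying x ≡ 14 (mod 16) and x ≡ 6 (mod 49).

398

Write x = 14 + 16·k. Then 16·k ≡ 6 − 14 ≡ 41 (mod 49).
Need 16⁻¹ mod 49. Extended Euclid on (49, 16):
49 = 3·16 + 1
16 = 16·1 + 0
Back-substitute:
1 = 49 − 3·16
16⁻¹ ≡ 46 (mod 49), so k ≡ 46·41 ≡ 24 (mod 49).
x = 14 + 16·24 = 398.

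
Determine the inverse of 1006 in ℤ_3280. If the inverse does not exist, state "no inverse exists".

Compute gcd(1006, 3280):
3280 = 3×1006 + 262
1006 = 3×262 + 220
262 = 1×220 + 42
220 = 5×42 + 10
42 = 4×10 + 2
10 = 5×2 + 0
gcd(1006, 3280) = 2 ≠ 1, so 1006 has no multiplicative inverse modulo 3280.

no inverse exists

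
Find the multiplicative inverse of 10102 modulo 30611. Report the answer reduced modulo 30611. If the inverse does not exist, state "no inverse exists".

gcd(30611, 10102) by repeated division:
30611 = 3×10102 + 305
10102 = 33×305 + 37
305 = 8×37 + 9
37 = 4×9 + 1
9 = 9×1 + 0
Since gcd(10102, 30611) = 1, back-substitute to write 1 as a combination:
1 = 37 − 4·9
1 = −4·305 + 33·37
1 = 33·10102 − 1093·305
1 = −1093·30611 + 3312·10102
So 10102·3312 ≡ 1 (mod 30611).

3312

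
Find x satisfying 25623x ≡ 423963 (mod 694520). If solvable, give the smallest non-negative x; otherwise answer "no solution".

First find gcd(25623, 694520):
694520 = 27·25623 + 2699
25623 = 9·2699 + 1332
2699 = 2·1332 + 35
1332 = 38·35 + 2
35 = 17·2 + 1
2 = 2·1 + 0
gcd = 1, so a unique solution mod 694520 exists.
Back-substitute for the Bézout coefficients:
1 = 35 − 17·2
1 = −17·1332 + 647·35
1 = 647·2699 − 1311·1332
1 = −1311·25623 + 12446·2699
1 = 12446·694520 − 337353·25623
So 25623·(-337353) ≡ 1 (mod 694520), giving 25623⁻¹ ≡ 357167.
x ≡ 25623⁻¹·423963 ≡ 357167·423963 ≡ 91741 (mod 694520).

91741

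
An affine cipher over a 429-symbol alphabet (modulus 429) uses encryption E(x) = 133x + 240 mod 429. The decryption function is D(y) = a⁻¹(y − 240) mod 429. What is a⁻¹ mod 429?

100

Apply the Euclidean algorithm to 429 and 133:
429 = 3*133 + 30
133 = 4*30 + 13
30 = 2*13 + 4
13 = 3*4 + 1
4 = 4*1 + 0
The gcd is 1. Working backward:
1 = 13 − 3·4
1 = −3·30 + 7·13
1 = 7·133 − 31·30
1 = −31·429 + 100·133
So 133·100 ≡ 1 (mod 429).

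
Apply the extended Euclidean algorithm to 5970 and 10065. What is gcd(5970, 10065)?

Euclidean algorithm:
10065 = 1*5970 + 4095
5970 = 1*4095 + 1875
4095 = 2*1875 + 345
1875 = 5*345 + 150
345 = 2*150 + 45
150 = 3*45 + 15
45 = 3*15 + 0
gcd(5970, 10065) = 15.
Working backward:
15 = 150 − 3·45
15 = −3·345 + 7·150
15 = 7·1875 − 38·345
15 = −38·4095 + 83·1875
15 = 83·5970 − 121·4095
15 = −121·10065 + 204·5970
So 15 = (-121)·10065 + (204)·5970.

15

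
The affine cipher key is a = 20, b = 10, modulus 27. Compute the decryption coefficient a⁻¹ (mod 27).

Apply the Euclidean algorithm to 27 and 20:
27 = 1*20 + 7
20 = 2*7 + 6
7 = 1*6 + 1
6 = 6*1 + 0
The gcd is 1. Working backward:
1 = 7 − 6
1 = −20 + 3·7
1 = 3·27 − 4·20
So 20·(-4) ≡ 1 (mod 27), and -4 ≡ 23 (mod 27).

23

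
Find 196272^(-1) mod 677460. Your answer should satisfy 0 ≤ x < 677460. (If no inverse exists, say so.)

no inverse exists

Compute gcd(196272, 677460):
677460 = 3·196272 + 88644
196272 = 2·88644 + 18984
88644 = 4·18984 + 12708
18984 = 1·12708 + 6276
12708 = 2·6276 + 156
6276 = 40·156 + 36
156 = 4·36 + 12
36 = 3·12 + 0
gcd(196272, 677460) = 12 ≠ 1, so 196272 has no multiplicative inverse modulo 677460.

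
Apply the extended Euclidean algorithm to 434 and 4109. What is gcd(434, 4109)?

7

Repeated division:
4109 = 9·434 + 203
434 = 2·203 + 28
203 = 7·28 + 7
28 = 4·7 + 0
gcd(434, 4109) = 7.
Back-substituting:
7 = 203 − 7·28
7 = −7·434 + 15·203
7 = 15·4109 − 142·434
So 7 = (15)·4109 + (-142)·434.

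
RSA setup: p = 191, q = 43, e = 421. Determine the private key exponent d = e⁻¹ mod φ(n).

2521

φ(n) = (p−1)(q−1) = 190·42 = 7980.
Need d with 421·d ≡ 1 (mod 7980). Apply the extended Euclidean algorithm:
7980 = 18·421 + 402
421 = 1·402 + 19
402 = 21·19 + 3
19 = 6·3 + 1
3 = 3·1 + 0
Back-substitute:
1 = 19 − 6·3
1 = −6·402 + 127·19
1 = 127·421 − 133·402
1 = −133·7980 + 2521·421
So 421·2521 ≡ 1 (mod 7980), hence d = 2521.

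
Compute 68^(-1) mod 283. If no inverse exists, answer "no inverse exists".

Run Euclid on (283, 68):
283 = 4*68 + 11
68 = 6*11 + 2
11 = 5*2 + 1
2 = 2*1 + 0
The gcd is 1. Working backward:
1 = 11 − 5·2
1 = −5·68 + 31·11
1 = 31·283 − 129·68
Thus 68·(-129) ≡ 1 (mod 283); reducing, -129 mod 283 = 154.

154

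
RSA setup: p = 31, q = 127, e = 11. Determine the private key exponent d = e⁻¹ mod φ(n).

1031

φ(n) = (p−1)(q−1) = 30·126 = 3780.
Need d with 11·d ≡ 1 (mod 3780). Apply the extended Euclidean algorithm:
3780 = 343·11 + 7
11 = 1·7 + 4
7 = 1·4 + 3
4 = 1·3 + 1
3 = 3·1 + 0
Back-substitute:
1 = 4 − 3
1 = −7 + 2·4
1 = 2·11 − 3·7
1 = −3·3780 + 1031·11
So 11·1031 ≡ 1 (mod 3780), hence d = 1031.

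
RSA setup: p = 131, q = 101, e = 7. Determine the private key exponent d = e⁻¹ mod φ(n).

φ(n) = (p−1)(q−1) = 130·100 = 13000.
Need d with 7·d ≡ 1 (mod 13000). Apply the extended Euclidean algorithm:
13000 = 1857×7 + 1
7 = 7×1 + 0
Back-substitute:
1 = 13000 − 1857·7
So 7·(-1857) ≡ 1 (mod 13000), hence d ≡ -1857 ≡ 11143 (mod 13000).

11143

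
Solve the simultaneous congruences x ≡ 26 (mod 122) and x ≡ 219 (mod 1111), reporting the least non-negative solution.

Write x = 26 + 122·k. Then 122·k ≡ 219 − 26 ≡ 193 (mod 1111).
Need 122⁻¹ mod 1111. Extended Euclid on (1111, 122):
1111 = 9*122 + 13
122 = 9*13 + 5
13 = 2*5 + 3
5 = 1*3 + 2
3 = 1*2 + 1
2 = 2*1 + 0
Back-substitute:
1 = 3 − 2
1 = −5 + 2·3
1 = 2·13 − 5·5
1 = −5·122 + 47·13
1 = 47·1111 − 428·122
122⁻¹ ≡ 683 (mod 1111), so k ≡ 683·193 ≡ 721 (mod 1111).
x = 26 + 122·721 = 87988.

87988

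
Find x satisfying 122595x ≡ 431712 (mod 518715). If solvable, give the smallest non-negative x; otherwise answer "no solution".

gcd(122595, 518715):
518715 = 4·122595 + 28335
122595 = 4·28335 + 9255
28335 = 3·9255 + 570
9255 = 16·570 + 135
570 = 4·135 + 30
135 = 4·30 + 15
30 = 2·15 + 0
gcd = 15, but 15 ∤ 431712, so the congruence has no solution.

no solution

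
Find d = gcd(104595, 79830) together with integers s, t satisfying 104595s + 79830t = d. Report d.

15

Repeated division:
104595 = 1×79830 + 24765
79830 = 3×24765 + 5535
24765 = 4×5535 + 2625
5535 = 2×2625 + 285
2625 = 9×285 + 60
285 = 4×60 + 45
60 = 1×45 + 15
45 = 3×15 + 0
gcd(104595, 79830) = 15.
Back-substituting:
15 = 60 − 45
15 = −285 + 5·60
15 = 5·2625 − 46·285
15 = −46·5535 + 97·2625
15 = 97·24765 − 434·5535
15 = −434·79830 + 1399·24765
15 = 1399·104595 − 1833·79830
So 15 = (1399)·104595 + (-1833)·79830.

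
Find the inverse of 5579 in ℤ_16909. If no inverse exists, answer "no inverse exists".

Extended Euclidean algorithm:
16909 = 3×5579 + 172
5579 = 32×172 + 75
172 = 2×75 + 22
75 = 3×22 + 9
22 = 2×9 + 4
9 = 2×4 + 1
4 = 4×1 + 0
Since gcd(5579, 16909) = 1, back-substitute to write 1 as a combination:
1 = 9 − 2·4
1 = −2·22 + 5·9
1 = 5·75 − 17·22
1 = −17·172 + 39·75
1 = 39·5579 − 1265·172
1 = −1265·16909 + 3834·5579
So 5579·3834 ≡ 1 (mod 16909).

3834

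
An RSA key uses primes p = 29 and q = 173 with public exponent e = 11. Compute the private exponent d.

2627

φ(n) = (p−1)(q−1) = 28·172 = 4816.
Need d with 11·d ≡ 1 (mod 4816). Apply the extended Euclidean algorithm:
4816 = 437*11 + 9
11 = 1*9 + 2
9 = 4*2 + 1
2 = 2*1 + 0
Back-substitute:
1 = 9 − 4·2
1 = −4·11 + 5·9
1 = 5·4816 − 2189·11
So 11·(-2189) ≡ 1 (mod 4816), hence d ≡ -2189 ≡ 2627 (mod 4816).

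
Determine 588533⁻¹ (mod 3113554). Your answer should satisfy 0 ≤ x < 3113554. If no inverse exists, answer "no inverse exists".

gcd(3113554, 588533) by repeated division:
3113554 = 5·588533 + 170889
588533 = 3·170889 + 75866
170889 = 2·75866 + 19157
75866 = 3·19157 + 18395
19157 = 1·18395 + 762
18395 = 24·762 + 107
762 = 7·107 + 13
107 = 8·13 + 3
13 = 4·3 + 1
3 = 3·1 + 0
gcd = 1, so the inverse exists. Back-substitute:
1 = 13 − 4·3
1 = −4·107 + 33·13
1 = 33·762 − 235·107
1 = −235·18395 + 5673·762
1 = 5673·19157 − 5908·18395
1 = −5908·75866 + 23397·19157
1 = 23397·170889 − 52702·75866
1 = −52702·588533 + 181503·170889
1 = 181503·3113554 − 960217·588533
Hence 588533⁻¹ ≡ -960217 ≡ 2153337 (mod 3113554).

2153337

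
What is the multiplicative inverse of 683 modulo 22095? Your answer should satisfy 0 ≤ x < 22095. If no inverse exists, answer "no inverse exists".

647

Apply the Euclidean algorithm to 22095 and 683:
22095 = 32*683 + 239
683 = 2*239 + 205
239 = 1*205 + 34
205 = 6*34 + 1
34 = 34*1 + 0
Since gcd(683, 22095) = 1, back-substitute to write 1 as a combination:
1 = 205 − 6·34
1 = −6·239 + 7·205
1 = 7·683 − 20·239
1 = −20·22095 + 647·683
So 683·647 ≡ 1 (mod 22095).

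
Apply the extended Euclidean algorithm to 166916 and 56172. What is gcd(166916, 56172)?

4

Apply Euclid's algorithm to 166916 and 56172:
166916 = 2*56172 + 54572
56172 = 1*54572 + 1600
54572 = 34*1600 + 172
1600 = 9*172 + 52
172 = 3*52 + 16
52 = 3*16 + 4
16 = 4*4 + 0
gcd(166916, 56172) = 4.
Express as a combination:
4 = 52 − 3·16
4 = −3·172 + 10·52
4 = 10·1600 − 93·172
4 = −93·54572 + 3172·1600
4 = 3172·56172 − 3265·54572
4 = −3265·166916 + 9702·56172
So 4 = (-3265)·166916 + (9702)·56172.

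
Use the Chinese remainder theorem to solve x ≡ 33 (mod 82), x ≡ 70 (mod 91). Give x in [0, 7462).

525

Write x = 33 + 82·k. Then 82·k ≡ 70 − 33 ≡ 37 (mod 91).
Need 82⁻¹ mod 91. Extended Euclid on (91, 82):
91 = 1·82 + 9
82 = 9·9 + 1
9 = 9·1 + 0
Back-substitute:
1 = 82 − 9·9
1 = −9·91 + 10·82
82⁻¹ ≡ 10 (mod 91), so k ≡ 10·37 ≡ 6 (mod 91).
x = 33 + 82·6 = 525.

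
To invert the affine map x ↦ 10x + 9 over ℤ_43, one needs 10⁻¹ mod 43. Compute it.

Extended Euclidean algorithm:
43 = 4·10 + 3
10 = 3·3 + 1
3 = 3·1 + 0
gcd = 1, so the inverse exists. Back-substitute:
1 = 10 − 3·3
1 = −3·43 + 13·10
So 10·13 ≡ 1 (mod 43).

13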